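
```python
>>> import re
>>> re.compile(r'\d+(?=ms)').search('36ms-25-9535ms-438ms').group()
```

'36'

The positive lookaround only admits positions where the adjacent text matches; those characters stay outside the span.
The match spans [0:2] → '36'.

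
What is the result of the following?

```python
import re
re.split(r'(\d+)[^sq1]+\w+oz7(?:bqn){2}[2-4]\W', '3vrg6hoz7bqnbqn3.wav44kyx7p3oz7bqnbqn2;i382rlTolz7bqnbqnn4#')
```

Pattern: one or more of a digit (captured); then one or more of any character except [sq1], then one or more of a word character, then the literal 'oz7'; then the literal 'bqn' repeated 2 times, then a character in [2-4], then a non-word character.
Because the pattern has a capturing group, `split` also inserts each captured text between the pieces.

['', '3', 'wav', '44', 'i382rlTolz7bqnbqnn4#']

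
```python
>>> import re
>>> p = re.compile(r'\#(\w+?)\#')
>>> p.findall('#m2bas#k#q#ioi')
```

Scanning left to right: at [0:7] match '#m2bas#', group 1 = 'm2bas'; at [8:11] match '#q#', group 1 = 'q'.
Because there's exactly one group, `findall` drops the full match and keeps group 1 from each hit.

['m2bas', 'q']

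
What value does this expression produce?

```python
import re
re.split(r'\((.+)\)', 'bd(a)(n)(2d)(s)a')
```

With a capturing group present, the delimiter's captured portion is kept in the result list.

['bd', 'a)(n)(2d)(s', 'a']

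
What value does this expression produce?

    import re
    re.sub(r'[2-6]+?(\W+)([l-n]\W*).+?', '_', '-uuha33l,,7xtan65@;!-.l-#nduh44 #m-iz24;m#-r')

Every occurrence is swapped for '_'.

'-uuha33l,,7xtan_duh_z_'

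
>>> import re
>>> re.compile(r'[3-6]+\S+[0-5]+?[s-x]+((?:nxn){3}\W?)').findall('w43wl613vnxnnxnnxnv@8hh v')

['nxnnxnnxn']

Pattern: one or more of a character in [3-6], then one or more of a non-whitespace character, then one or more of a character in [0-5] (lazy); then one or more of a character in [s-x]; then the literal 'nxn' repeated 3 times, then optionally a non-word character (captured).
Matches: at [1:18] match '43wl613vnxnnxnnxn', group 1 = 'nxnnxnnxn'.
One capturing group, so `findall` returns just the captured substring from the one match — 1 in all.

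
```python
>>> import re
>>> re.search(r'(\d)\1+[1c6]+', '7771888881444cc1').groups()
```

`\1` has to match the exact text group 1 already captured.
`re.search` tries every starting position until one works.
The match spans [0:4] → '7771'.
Captured: group 1 = '7'.

('7',)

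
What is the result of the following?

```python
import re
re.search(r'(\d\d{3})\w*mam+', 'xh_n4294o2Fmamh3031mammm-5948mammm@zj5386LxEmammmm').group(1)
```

'4294'

The pattern matches a digit, then exactly 3 of a digit (captured); then zero or more of a word character, then the literal 'ma', then one or more of the literal 'm'.
Unlike `match`, `search` isn't anchored — it looks for the pattern anywhere in the string.
The match spans [4:24] → '4294o2Fmamh3031mammm'.
Captured: group 1 = '4294'.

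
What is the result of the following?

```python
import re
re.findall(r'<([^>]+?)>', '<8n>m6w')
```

Scanning left to right: at [0:4] match '<8n>', group 1 = '8n'.
`findall` collects group 1 from the one match (1 total).

['8n']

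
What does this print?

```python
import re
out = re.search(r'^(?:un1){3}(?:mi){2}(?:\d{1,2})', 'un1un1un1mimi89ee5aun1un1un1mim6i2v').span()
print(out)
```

(0, 15)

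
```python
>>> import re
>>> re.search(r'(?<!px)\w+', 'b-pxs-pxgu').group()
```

'b'

Because the assertion is negative and zero-width, positions next to the forbidden text are skipped.
The match spans [0:1] → 'b'.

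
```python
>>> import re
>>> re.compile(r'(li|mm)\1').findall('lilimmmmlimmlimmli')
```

`\1` is not a pattern — it's the concrete string captured by group 1, re-applied verbatim.
Scanning left to right: at [0:4] match 'lili', group 1 = 'li'; at [4:8] match 'mmmm', group 1 = 'mm'.
One capturing group, so `findall` returns just the captured substring from each match — 2 in all.

['li', 'mm']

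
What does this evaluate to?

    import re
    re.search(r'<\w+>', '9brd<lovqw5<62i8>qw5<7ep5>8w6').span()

(11, 17)

`search` walks the string left to right and returns the first match it finds.
The match spans [11:17] → '<62i8>'.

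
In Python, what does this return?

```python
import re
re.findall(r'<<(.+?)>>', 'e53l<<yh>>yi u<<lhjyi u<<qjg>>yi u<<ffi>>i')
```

Scanning left to right: at [4:10] match '<<yh>>', group 1 = 'yh'; at [14:30] match '<<lhjyi u<<qjg>>', group 1 = 'lhjyi u<<qjg'; at [34:41] match '<<ffi>>', group 1 = 'ffi'.
Because there's exactly one group, `findall` drops the full match and keeps group 1 from each hit.

['yh', 'lhjyi u<<qjg', 'ffi']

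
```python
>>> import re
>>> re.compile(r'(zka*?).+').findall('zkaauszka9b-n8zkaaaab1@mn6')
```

['zk']

A non-greedy quantifier consumes as few characters as it can — just enough that the remainder of the pattern still matches from where it stops; whatever follows it matches normally.
`findall` collects group 1 from the one match (1 total).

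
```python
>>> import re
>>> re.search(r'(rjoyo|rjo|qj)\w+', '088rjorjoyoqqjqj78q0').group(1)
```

'rjo'

`re.search` scans for the first position where the pattern succeeds.
The match spans [3:20] → 'rjorjoyoqqjqj78q0'.
Captured: group 1 = 'rjo'.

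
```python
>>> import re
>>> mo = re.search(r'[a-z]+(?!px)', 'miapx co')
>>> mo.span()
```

`(?!…)`/`(?<!…)` only lets a position through if the neighbouring text does NOT match; no characters are consumed.
`re.search` scans for the first position where the pattern succeeds.
The match spans [0:5] → 'miapx'.

(0, 5)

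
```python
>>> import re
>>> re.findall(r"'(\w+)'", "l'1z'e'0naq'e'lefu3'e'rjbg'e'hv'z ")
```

Matches: at [1:5] match "'1z'", group 1 = '1z'; at [6:12] match "'0naq'", group 1 = '0naq'; at [13:20] match "'lefu3'", group 1 = 'lefu3'; at [21:27] match "'rjbg'", group 1 = 'rjbg'; at [28:32] match "'hv'", group 1 = 'hv'.
Because there's exactly one group, `findall` drops the full match and keeps group 1 from each hit.

['1z', '0naq', 'lefu3', 'rjbg', 'hv']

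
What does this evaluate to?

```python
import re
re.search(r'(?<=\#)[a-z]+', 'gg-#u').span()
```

The `(?=…)`/`(?<=…)` assertion just peeks at neighbouring text; it doesn't advance the match position.
Unlike `match`, `search` isn't anchored — it looks for the pattern anywhere in the string.
The match spans [4:5] → 'u'.

(4, 5)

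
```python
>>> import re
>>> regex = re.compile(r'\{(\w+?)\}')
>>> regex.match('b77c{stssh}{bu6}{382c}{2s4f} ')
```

`re.match` won't scan ahead — the pattern has to work from the very first character.
Here the string doesn't start with a match, so the call returns None.

None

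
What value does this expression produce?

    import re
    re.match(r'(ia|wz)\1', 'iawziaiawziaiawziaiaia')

After group 1 captures some text, `\1` only succeeds where that same text appears again.
`re.match` only tries the pattern at the start of the string.
Here the pattern fails at index 0, so the call returns None.

None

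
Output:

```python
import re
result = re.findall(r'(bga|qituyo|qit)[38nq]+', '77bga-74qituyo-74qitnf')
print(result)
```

['qit']

Matches: at [17:21] match 'qitn', group 1 = 'qit'.
One capturing group, so `findall` returns just the captured substring from the one match — 1 in all.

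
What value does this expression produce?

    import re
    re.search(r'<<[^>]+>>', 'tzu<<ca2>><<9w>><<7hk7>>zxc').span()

Unlike `match`, `search` isn't anchored — it looks for the pattern anywhere in the string.
The match spans [3:10] → '<<ca2>>'.

(3, 10)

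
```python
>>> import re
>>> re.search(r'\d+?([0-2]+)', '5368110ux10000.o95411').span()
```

The match spans [0:7] → '5368110'.

(0, 7)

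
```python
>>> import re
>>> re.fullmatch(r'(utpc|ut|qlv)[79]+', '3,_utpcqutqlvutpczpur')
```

`fullmatch` succeeds only if the pattern covers the string from start to end.
Here the string isn't matched end-to-end, so the call returns None.

None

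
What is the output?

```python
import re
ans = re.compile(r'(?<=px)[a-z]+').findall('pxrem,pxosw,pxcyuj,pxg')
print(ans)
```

The `(?=…)`/`(?<=…)` assertion just peeks at neighbouring text; it doesn't advance the match position.
No capturing groups, so `findall` returns the 4 full match strings.

['rem', 'osw', 'cyuj', 'g']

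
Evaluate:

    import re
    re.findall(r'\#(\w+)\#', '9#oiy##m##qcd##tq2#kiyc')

['oiy', 'm', 'qcd', 'tq2']

Walking the string: at [1:6] match '#oiy#', group 1 = 'oiy'; at [6:9] match '#m#', group 1 = 'm'; at [9:14] match '#qcd#', group 1 = 'qcd'; at [14:19] match '#tq2#', group 1 = 'tq2'.
`findall` collects group 1 from each match (4 total).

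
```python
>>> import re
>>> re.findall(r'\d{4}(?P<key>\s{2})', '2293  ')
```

Because there's exactly one group, `findall` drops the full match and keeps group 1 from the one hit.

['  ']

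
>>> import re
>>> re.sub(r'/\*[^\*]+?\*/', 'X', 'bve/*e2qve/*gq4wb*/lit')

'bve/*e2qveXlit'

Matches: at [10:19] → '/*gq4wb*/'.
Each match is replaced by 'X'.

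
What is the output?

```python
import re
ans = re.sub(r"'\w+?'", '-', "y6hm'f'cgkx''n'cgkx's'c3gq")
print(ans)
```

y6hm-cgkx'-cgkx-c3gq

Matches: at [4:7] → "'f'"; at [12:15] → "'n'"; at [19:22] → "'s'".
Each match is replaced by '-'.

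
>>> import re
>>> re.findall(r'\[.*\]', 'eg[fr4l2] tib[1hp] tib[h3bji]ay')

['[fr4l2] tib[1hp] tib[h3bji]']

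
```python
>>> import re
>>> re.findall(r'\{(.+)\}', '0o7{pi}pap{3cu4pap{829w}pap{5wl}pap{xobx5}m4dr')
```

['pi}pap{3cu4pap{829w}pap{5wl}pap{xobx5']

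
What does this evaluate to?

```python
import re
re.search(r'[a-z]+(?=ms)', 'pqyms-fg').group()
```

'pqy'

Because the assertion is zero-width, the text it checks is not consumed and won't appear in the result.
The match spans [0:3] → 'pqy'.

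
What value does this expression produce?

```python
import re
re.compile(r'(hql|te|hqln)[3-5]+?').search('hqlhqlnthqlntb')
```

None

Here no position works, so the call returns None.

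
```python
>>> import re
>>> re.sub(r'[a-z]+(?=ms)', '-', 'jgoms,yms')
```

'-ms,-ms'

The positive lookaround only admits positions where the adjacent text matches; those characters stay outside the span.
Matches: at [0:3] → 'jgo'; at [6:7] → 'y'.
Every occurrence is swapped for '-'.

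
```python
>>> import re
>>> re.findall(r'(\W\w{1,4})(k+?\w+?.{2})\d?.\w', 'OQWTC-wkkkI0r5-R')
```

The pattern matches a non-word character, then 1 to 4 of a word character (captured); then one or more of the literal 'k' (lazy), then one or more of a word character (lazy), then exactly 2 of any character (captured); then optionally a digit, then any character, then a word character.
The `?` after the quantifier makes it lazy — it takes as little as possible before letting the rest of the pattern try.
Scanning left to right: at [5:16] match '-wkkkI0r5-R', groups = ('-wkk', 'kI0r').
Multiple groups make `findall` return tuples — one 2-tuple for the one match.

[('-wkk', 'kI0r')]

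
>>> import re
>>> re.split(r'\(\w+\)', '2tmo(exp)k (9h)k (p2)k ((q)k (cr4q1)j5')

['2tmo', 'k ', 'k ', 'k (', 'k ', 'j5']

Matches to split on: at [4:9] → '(exp)'; at [11:15] → '(9h)'; at [17:21] → '(p2)'; at [24:27] → '(q)'; at [29:36] → '(cr4q1)'.
The string is cut at each match, leaving 6 pieces.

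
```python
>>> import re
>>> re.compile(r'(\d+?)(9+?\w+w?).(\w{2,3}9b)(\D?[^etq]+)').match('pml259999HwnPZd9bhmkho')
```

None

This matches one or more of a digit (lazy) (captured); then one or more of a literal '9' (lazy), then one or more of a word character, then optionally the literal 'w' (captured); then any character; then 2 to 3 of a word character, then the literal '9b' (captured); then optionally a non-digit, then one or more of any character except [etq] (captured).
With `match`, the pattern is implicitly anchored at the beginning.
Here position 0 doesn't satisfy it, so the call returns None.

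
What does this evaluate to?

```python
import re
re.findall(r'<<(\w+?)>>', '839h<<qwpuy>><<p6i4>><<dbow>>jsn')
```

['qwpuy', 'p6i4', 'dbow']

`findall` collects group 1 from each match (3 total).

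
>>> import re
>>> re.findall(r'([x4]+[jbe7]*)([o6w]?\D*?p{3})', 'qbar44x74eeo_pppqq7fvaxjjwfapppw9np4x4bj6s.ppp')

[('4ee', 'o_ppp'), ('xjj', 'wfappp'), ('4x4bj', '6s.ppp')]

This matches one or more of one of [x4], then zero or more of one of [jbe7] (captured); then optionally one of [o6w], then zero or more of a non-digit (lazy), then exactly 3 of the literal 'p' (captured).
Scanning left to right: at [8:16] match '4eeo_ppp', groups = ('4ee', 'o_ppp'); at [22:31] match 'xjjwfappp', groups = ('xjj', 'wfappp'); at [35:46] match '4x4bj6s.ppp', groups = ('4x4bj', '6s.ppp').
`findall` packs the 2 group values into a tuple for every match.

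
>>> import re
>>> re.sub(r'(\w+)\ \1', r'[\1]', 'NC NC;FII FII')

'[NC];[FII]'

`\1` has to match the exact text group 1 already captured.
Matches: at [0:5] → 'NC NC'; at [6:13] → 'FII FII'.
`\1` in the replacement pulls in group 1's text for each match.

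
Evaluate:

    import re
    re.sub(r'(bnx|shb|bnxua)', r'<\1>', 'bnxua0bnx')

Alternation isn't longest-match — the leftmost alternative that fits at this position is chosen.
Matches: at [0:3] → 'bnx'; at [6:9] → 'bnx'.
`\1` in the replacement pulls in group 1's text for each match.

'<bnx>ua0<bnx>'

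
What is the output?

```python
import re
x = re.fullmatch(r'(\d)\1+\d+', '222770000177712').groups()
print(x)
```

The backreference `\1` re-matches whatever the first group consumed, character for character.
`re.fullmatch` is like wrapping the pattern in `^…$` (in single-line mode).
The match spans [0:15] → '222770000177712'.
Captured: group 1 = '2'.

('2',)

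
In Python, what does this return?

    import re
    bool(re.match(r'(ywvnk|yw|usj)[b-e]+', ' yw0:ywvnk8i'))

`re.match` only tries the pattern at the start of the string.
Here the string doesn't start with a match, so the call returns None, and `bool(None)` is False.

False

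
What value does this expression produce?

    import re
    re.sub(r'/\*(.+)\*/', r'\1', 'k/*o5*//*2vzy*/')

'ko5*//*2vzy'

Each match is replaced using the text its own group 1 captured.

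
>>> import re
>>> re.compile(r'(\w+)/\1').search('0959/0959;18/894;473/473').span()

`\1` is not a pattern — it's the concrete string captured by group 1, re-applied verbatim.
`search` walks the string left to right and returns the first match it finds.
The match spans [0:9] → '0959/0959'.
Captured: group 1 = '0959'.

(0, 9)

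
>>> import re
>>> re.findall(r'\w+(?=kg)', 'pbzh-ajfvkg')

The `(?=…)`/`(?<=…)` assertion just peeks at neighbouring text; it doesn't advance the match position.
Matches: at [5:9] → 'ajfv'.
`findall` yields the raw match text (1 of them) because the pattern has no groups.

['ajfv']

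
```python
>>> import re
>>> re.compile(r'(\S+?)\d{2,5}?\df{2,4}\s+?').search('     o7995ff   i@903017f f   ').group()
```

'o7995ff '

The match spans [5:13] → 'o7995ff '.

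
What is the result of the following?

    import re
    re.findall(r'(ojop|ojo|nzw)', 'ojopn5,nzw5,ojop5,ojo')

`|` is ordered: at each position the engine commits to the first alternative that works.
Scanning left to right: at [0:4] match 'ojop', group 1 = 'ojop'; at [7:10] match 'nzw', group 1 = 'nzw'; at [12:16] match 'ojop', group 1 = 'ojop'; at [18:21] match 'ojo', group 1 = 'ojo'.
With a single group, `findall` returns only what that group captured — 4 items.

['ojop', 'nzw', 'ojop', 'ojo']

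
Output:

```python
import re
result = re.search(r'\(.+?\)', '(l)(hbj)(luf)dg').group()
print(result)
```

(l)

The match spans [0:3] → '(l)'.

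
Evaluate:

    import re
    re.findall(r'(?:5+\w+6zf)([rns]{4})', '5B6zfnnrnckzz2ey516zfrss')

The pattern matches one or more of a literal '5', then one or more of a word character, then the literal '6zf' (non-capturing group); then exactly 4 of one of [rns] (captured).
Scanning left to right: at [0:9] match '5B6zfnnrn', group 1 = 'nnrn'.
With a single group, `findall` returns only what that group captured — 1 item.

['nnrn']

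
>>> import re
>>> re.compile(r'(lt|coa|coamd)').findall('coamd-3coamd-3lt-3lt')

Alternation isn't longest-match — the leftmost alternative that fits at this position is chosen.
Matches: at [0:3] match 'coa', group 1 = 'coa'; at [7:10] match 'coa', group 1 = 'coa'; at [14:16] match 'lt', group 1 = 'lt'; at [18:20] match 'lt', group 1 = 'lt'.
With a single group, `findall` returns only what that group captured — 4 items.

['coa', 'coa', 'lt', 'lt']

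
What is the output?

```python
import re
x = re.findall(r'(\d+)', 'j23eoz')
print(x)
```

Pattern: one or more of a digit (captured).
Walking the string: at [1:3] match '23', group 1 = '23'.
`findall` collects group 1 from the one match (1 total).

['23']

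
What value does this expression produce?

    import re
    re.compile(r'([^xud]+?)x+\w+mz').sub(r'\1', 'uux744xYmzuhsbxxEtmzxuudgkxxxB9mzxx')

This matches one or more of any character except [xud] (lazy) (captured); then one or more of a literal 'x'; then one or more of a word character, then the literal 'mz'.
Matches: at [3:33] → '744xYmzuhsbxxEtmzxuudgkxxxB9mz'.
The replacement refers to a captured group, so each match is rewritten using its own captured text.

'uux744xx'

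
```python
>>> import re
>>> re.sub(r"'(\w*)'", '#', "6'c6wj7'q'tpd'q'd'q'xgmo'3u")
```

'6#q#q#q#3u'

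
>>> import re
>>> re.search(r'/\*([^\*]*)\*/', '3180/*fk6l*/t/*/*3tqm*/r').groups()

`re.search` tries every starting position until one works.
The match spans [4:12] → '/*fk6l*/'.
Captured: group 1 = 'fk6l'.

('fk6l',)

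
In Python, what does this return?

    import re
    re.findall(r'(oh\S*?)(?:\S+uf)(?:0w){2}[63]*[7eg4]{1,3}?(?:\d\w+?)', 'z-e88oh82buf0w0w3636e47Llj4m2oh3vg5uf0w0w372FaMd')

With the lazy modifier that quantifier settles for the fewest repetitions that let the rest of the pattern succeed (the atoms after it are unaffected and can still be greedy).
`findall` collects group 1 from the one match (1 total).

['oh']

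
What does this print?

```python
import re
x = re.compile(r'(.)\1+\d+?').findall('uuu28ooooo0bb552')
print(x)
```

After group 1 captures some text, `\1` only succeeds where that same text appears again.
`findall` collects group 1 from each match (3 total).

['u', 'o', 'b']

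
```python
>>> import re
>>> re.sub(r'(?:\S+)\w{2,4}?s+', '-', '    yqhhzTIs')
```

'    -'

`sub` substitutes '-' at each match site.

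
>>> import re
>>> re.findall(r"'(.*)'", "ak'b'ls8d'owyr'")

Because there's exactly one group, `findall` drops the full match and keeps group 1 from the one hit.

["b'ls8d'owyr"]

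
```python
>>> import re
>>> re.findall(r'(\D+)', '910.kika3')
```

The pattern matches one or more of a non-digit (captured).
With a single group, `findall` returns only what that group captured — 1 item.

['.kika']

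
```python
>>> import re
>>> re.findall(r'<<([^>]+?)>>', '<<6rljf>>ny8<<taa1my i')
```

['6rljf']

With a single group, `findall` returns only what that group captured — 1 item.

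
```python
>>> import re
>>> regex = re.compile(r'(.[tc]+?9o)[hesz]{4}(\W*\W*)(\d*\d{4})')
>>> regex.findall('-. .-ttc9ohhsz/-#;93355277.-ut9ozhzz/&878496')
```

The pattern matches any character, then one or more of one of [tc] (lazy), then the literal '9o' (captured); then exactly 4 of one of [hesz]; then zero or more of a non-word character, then zero or more of a non-word character (captured); then zero or more of a digit, then exactly 4 of a digit (captured).
Walking the string: at [4:26] match '-ttc9ohhsz/-#;93355277', groups = ('-ttc9o', '/-#;', '93355277'); at [28:44] match 'ut9ozhzz/&878496', groups = ('ut9o', '/&', '878496').
`findall` packs the 3 group values into a tuple for every match.

[('-ttc9o', '/-#;', '93355277'), ('ut9o', '/&', '878496')]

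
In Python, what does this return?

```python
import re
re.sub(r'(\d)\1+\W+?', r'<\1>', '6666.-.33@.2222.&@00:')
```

`\1` is not a pattern — it's the concrete string captured by group 1, re-applied verbatim.
`\1` in the replacement pulls in group 1's text for each match.

'<6>-.<3>.<2>&@<0>'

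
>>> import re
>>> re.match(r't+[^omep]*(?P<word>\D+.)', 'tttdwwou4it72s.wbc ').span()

(0, 9)

`match` is anchored at position 0; if the pattern doesn't fit there, it returns None.
The match spans [0:9] → 'tttdwwou4'.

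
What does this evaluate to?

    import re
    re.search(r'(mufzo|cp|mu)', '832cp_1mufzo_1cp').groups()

('cp',)

The match spans [3:5] → 'cp'.
Captured: group 1 = 'cp'.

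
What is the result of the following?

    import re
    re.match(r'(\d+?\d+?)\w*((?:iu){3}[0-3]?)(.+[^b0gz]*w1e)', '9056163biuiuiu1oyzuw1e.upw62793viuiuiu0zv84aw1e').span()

(0, 47)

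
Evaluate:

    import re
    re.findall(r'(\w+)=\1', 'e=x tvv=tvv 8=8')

['tvv', '8']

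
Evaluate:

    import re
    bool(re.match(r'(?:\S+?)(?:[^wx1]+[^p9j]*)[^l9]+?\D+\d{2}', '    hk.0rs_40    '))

False

The pattern matches one or more of a non-whitespace character (lazy) (non-capturing group); then one or more of any character except [wx1], then zero or more of any character except [p9j] (non-capturing group); then one or more of any character except [l9] (lazy), then one or more of a non-digit, then exactly 2 of a digit.
With `match`, the pattern is implicitly anchored at the beginning.
Here the pattern fails at index 0, so the call returns None, and `bool(None)` is False.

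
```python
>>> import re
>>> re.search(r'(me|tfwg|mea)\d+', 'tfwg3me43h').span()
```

The match spans [0:5] → 'tfwg3'.

(0, 5)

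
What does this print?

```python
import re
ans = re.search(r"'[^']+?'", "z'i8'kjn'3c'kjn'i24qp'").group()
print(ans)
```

The match spans [1:5] → "'i8'".

'i8'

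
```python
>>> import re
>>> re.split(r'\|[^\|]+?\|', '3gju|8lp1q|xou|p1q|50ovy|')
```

`split` removes every match and returns the 3 fragments in between.

['3gju', 'xou', '50ovy|']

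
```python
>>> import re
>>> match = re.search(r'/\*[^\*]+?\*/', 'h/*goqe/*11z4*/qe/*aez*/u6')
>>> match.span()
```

`re.search` tries every starting position until one works.
The match spans [7:15] → '/*11z4*/'.

(7, 15)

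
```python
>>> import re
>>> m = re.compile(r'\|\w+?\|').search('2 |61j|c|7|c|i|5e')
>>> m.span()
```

(2, 7)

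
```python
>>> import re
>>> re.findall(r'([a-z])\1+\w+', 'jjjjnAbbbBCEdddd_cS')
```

['j']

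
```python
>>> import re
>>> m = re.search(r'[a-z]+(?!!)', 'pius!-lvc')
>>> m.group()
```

'piu'

A negative assertion filters positions out without eating any characters.
`re.search` tries every starting position until one works.
The match spans [0:3] → 'piu'.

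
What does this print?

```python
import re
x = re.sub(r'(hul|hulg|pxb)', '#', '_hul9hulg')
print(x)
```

`|` is ordered: at each position the engine commits to the first alternative that works.
Matches: at [1:4] → 'hul'; at [5:8] → 'hul'.
Each match is replaced by '#'.

_#9#g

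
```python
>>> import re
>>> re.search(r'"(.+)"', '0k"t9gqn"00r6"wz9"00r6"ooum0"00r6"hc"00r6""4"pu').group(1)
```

`re.search` tries every starting position until one works.
The match spans [2:45] → '"t9gqn"00r6"wz9"00r6"ooum0"00r6"hc"00r6""4"'.
Captured: group 1 = 't9gqn"00r6"wz9"00r6"ooum0"00r6"hc"00r6""4'.

't9gqn"00r6"wz9"00r6"ooum0"00r6"hc"00r6""4'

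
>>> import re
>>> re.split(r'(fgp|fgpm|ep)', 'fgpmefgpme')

Alternation isn't longest-match — the leftmost alternative that fits at this position is chosen.
With a capturing group present, the delimiter's captured portion is kept in the result list.

['', 'fgp', 'me', 'fgp', 'me']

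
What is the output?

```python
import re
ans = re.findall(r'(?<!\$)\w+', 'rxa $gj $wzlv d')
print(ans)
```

Because the assertion is negative and zero-width, positions next to the forbidden text are skipped.
No capturing groups, so `findall` returns the 4 full match strings.

['rxa', 'j', 'zlv', 'd']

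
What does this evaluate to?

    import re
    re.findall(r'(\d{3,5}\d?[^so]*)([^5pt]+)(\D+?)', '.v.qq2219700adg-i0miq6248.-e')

[('2219700adg-i0miq6248.', '-', 'e')]

This matches 3 to 5 of a digit, then optionally a digit, then zero or more of any character except [so] (captured); then one or more of any character except [5pt] (captured); then one or more of a non-digit (lazy) (captured).
Multiple groups make `findall` return tuples — one 3-tuple for the one match.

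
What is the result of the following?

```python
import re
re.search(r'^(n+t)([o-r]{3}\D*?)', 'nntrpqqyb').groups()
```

The pattern matches anchored at the start of the string; then one or more of a literal 'n', then the literal 't' (captured); then exactly 3 of a character in [o-r], then zero or more of a non-digit (lazy) (captured).
Because the quantifier is non-greedy, it stops expanding at the earliest point where the rest of the pattern can succeed.
`search` walks the string left to right and returns the first match it finds.
The match spans [0:6] → 'nntrpq'.
Captured: group 1 = 'nnt', group 2 = 'rpq'.

('nnt', 'rpq')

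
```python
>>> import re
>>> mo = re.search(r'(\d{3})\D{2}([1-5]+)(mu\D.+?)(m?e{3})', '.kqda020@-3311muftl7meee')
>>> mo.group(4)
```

The pattern matches exactly 3 of a digit (captured); then exactly 2 of a non-digit; then one or more of a character in [1-5] (captured); then the literal 'mu', then a non-digit, then one or more of any character (lazy) (captured); then optionally a literal 'm', then exactly 3 of the literal 'e' (captured).
`search` walks the string left to right and returns the first match it finds.
The match spans [5:24] → '020@-3311muftl7meee'.
Captured: group 1 = '020', group 2 = '3311', group 3 = 'muftl7', group 4 = 'meee'.

'meee'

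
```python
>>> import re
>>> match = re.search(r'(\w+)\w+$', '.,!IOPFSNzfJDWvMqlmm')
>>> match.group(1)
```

'IOPFSNzfJDWvMqlm'

The pattern matches one or more of a word character (captured); then one or more of a word character; then anchored at the end.
`re.search` tries every starting position until one works.
The match spans [3:20] → 'IOPFSNzfJDWvMqlmm'.
Captured: group 1 = 'IOPFSNzfJDWvMqlm'.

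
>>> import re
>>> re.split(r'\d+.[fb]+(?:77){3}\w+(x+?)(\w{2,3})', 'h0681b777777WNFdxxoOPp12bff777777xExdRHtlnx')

['h', 'x', 'dRH', 'tlnx']

This matches one or more of a digit; then any character; then one or more of one of [fb], then the literal '77' repeated 3 times, then one or more of a word character; then one or more of a literal 'x' (lazy) (captured); then 2 to 3 of a word character (captured).
Matches to split on: at [1:39] → '0681b777777WNFdxxoOPp12bff777777xExdRH'.
With a capturing group present, the delimiter's captured portion is kept in the result list.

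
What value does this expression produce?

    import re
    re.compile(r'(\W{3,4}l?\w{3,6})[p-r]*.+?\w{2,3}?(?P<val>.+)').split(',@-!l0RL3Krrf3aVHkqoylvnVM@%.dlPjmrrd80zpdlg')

['', ',@-!l0RL3Kr', 'VHkqoylvnVM@%.dlPjmrrd80zpdlg', '']

Because the pattern has a capturing group, `split` also inserts each captured text between the pieces.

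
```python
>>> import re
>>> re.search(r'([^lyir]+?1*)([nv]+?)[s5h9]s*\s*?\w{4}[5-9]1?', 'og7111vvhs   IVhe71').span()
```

Pattern: one or more of any character except [lyir] (lazy), then zero or more of the literal '1' (captured); then one or more of one of [nv] (lazy) (captured); then one of [s5h9], then zero or more of a literal 's', then zero or more of whitespace (lazy); then exactly 4 of a word character, then a character in [5-9], then optionally a literal '1'.
`re.search` scans for the first position where the pattern succeeds.
The match spans [0:19] → 'og7111vvhs   IVhe71'.
Captured: group 1 = 'og7111', group 2 = 'vv'.

(0, 19)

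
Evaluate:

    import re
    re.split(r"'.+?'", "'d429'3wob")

['', '3wob']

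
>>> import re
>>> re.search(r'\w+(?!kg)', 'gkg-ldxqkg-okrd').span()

The negative lookaround is zero-width — it rules out positions where the adjacent text would match, without consuming anything.
`re.search` tries every starting position until one works.
The match spans [0:3] → 'gkg'.

(0, 3)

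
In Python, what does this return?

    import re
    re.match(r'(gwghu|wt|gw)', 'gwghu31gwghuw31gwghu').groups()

('gwghu',)

`|` is ordered: at each position the engine commits to the first alternative that works.
With `match`, the pattern is implicitly anchored at the beginning.
The match spans [0:5] → 'gwghu'.
Captured: group 1 = 'gwghu'.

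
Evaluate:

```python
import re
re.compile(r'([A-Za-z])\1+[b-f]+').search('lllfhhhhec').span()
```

A backreference is literal: `\1` must see the identical characters the first group matched.
The match spans [0:4] → 'lllf'.

(0, 4)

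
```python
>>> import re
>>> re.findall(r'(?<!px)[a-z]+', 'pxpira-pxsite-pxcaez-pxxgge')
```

['pxpira', 'pxsite', 'pxcaez', 'pxxgge']

`(?!…)`/`(?<!…)` only lets a position through if the neighbouring text does NOT match; no characters are consumed.
No capturing groups, so `findall` returns the 4 full match strings.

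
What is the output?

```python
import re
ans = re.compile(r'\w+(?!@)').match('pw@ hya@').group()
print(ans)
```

p

With `match`, the pattern is implicitly anchored at the beginning.
The match spans [0:1] → 'p'.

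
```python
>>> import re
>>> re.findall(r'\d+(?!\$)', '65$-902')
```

['6', '902']

The negative lookahead/lookbehind blocks any match where the forbidden context is present.
Matches: at [0:1] → '6'; at [4:7] → '902'.
Since nothing is captured, `findall` lists the 2 matched substrings directly.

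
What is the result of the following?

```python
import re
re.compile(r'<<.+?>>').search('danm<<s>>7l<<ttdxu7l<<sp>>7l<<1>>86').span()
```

(4, 9)

A non-greedy quantifier consumes as few characters as it can — just enough that the remainder of the pattern still matches from where it stops; whatever follows it matches normally.
The match spans [4:9] → '<<s>>'.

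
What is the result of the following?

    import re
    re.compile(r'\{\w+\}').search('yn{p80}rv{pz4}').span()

(2, 7)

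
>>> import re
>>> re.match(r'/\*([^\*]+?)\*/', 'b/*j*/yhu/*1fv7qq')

None

`re.match` won't scan ahead — the pattern has to work from the very first character.
Here the pattern fails at index 0, so the call returns None.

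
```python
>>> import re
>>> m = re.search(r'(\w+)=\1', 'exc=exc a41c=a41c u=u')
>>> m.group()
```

`\1` has to match the exact text group 1 already captured.
`re.search` tries every starting position until one works.
The match spans [0:7] → 'exc=exc'.
Captured: group 1 = 'exc'.

'exc=exc'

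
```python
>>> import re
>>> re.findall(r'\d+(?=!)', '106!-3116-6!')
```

The positive lookaround only admits positions where the adjacent text matches; those characters stay outside the span.
Matches: at [0:3] → '106'; at [10:11] → '6'.
`findall` yields the raw match text (2 of them) because the pattern has no groups.

['106', '6']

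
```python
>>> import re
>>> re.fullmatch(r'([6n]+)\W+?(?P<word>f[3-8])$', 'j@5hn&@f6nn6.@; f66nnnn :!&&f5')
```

The pattern matches one or more of one of [6n] (captured); then one or more of a non-word character (lazy); then the literal 'f', then a character in [3-8] (captured as 'word'); then anchored at the end.
`re.fullmatch` requires the pattern to consume the entire string.
Here the string isn't matched end-to-end, so the call returns None.

None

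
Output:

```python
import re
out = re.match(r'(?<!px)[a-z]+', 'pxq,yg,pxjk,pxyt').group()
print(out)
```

pxq

`(?!…)`/`(?<!…)` only lets a position through if the neighbouring text does NOT match; no characters are consumed.
`re.match` only tries the pattern at the start of the string.
The match spans [0:3] → 'pxq'.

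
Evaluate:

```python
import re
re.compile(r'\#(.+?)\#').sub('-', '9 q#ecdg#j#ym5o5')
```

'9 q-j#ym5o5'

A `+?`/`*?`/`{m,n}?` starts at its minimum and grows only as far as needed for what follows to match.
Matches: at [3:9] → '#ecdg#'.
Every occurrence is swapped for '-'.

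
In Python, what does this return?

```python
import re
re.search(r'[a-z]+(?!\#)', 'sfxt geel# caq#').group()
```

A negative assertion filters positions out without eating any characters.
`search` walks the string left to right and returns the first match it finds.
The match spans [0:4] → 'sfxt'.

'sfxt'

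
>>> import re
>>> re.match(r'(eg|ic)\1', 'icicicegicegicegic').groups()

('ic',)

`\1` has to match the exact text group 1 already captured.
With `match`, the pattern is implicitly anchored at the beginning.
The match spans [0:4] → 'icic'.
Captured: group 1 = 'ic'.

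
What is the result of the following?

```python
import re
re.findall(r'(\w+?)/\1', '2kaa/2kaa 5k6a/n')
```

['2kaa']

`\1` is not a pattern — it's the concrete string captured by group 1, re-applied verbatim.
Walking the string: at [0:9] match '2kaa/2kaa', group 1 = '2kaa'.
Because there's exactly one group, `findall` drops the full match and keeps group 1 from the one hit.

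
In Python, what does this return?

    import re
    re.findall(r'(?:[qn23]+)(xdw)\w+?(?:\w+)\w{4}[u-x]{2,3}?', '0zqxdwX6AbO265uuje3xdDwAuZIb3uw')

Pattern: one or more of one of [qn23] (non-capturing group); then the literal 'xd', then a literal 'w' (captured); then one or more of a word character (lazy); then one or more of a word character (non-capturing group); then exactly 4 of a word character, then 2 to 3 of a character in [u-x] (lazy).
Scanning left to right: at [2:31] match 'qxdwX6AbO265uuje3xdDwAuZIb3uw', group 1 = 'xdw'.
Because there's exactly one group, `findall` drops the full match and keeps group 1 from the one hit.

['xdw']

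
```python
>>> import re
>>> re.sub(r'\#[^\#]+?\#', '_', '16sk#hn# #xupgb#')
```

Each match is replaced by '_'.

'16sk_ _'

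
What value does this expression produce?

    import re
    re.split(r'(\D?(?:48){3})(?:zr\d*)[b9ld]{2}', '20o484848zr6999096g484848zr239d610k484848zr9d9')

['20', 'o484848', '096', 'g484848', '610', 'k484848', '']

The pattern matches optionally a non-digit, then the literal '48' repeated 3 times (captured); then the literal 'zr', then zero or more of a digit (non-capturing group); then exactly 2 of one of [b9ld].
Matches to split on: at [2:15] → 'o484848zr6999'; at [18:31] → 'g484848zr239d'; at [34:46] → 'k484848zr9d9'.
Because the pattern has a capturing group, `split` also inserts each captured text between the pieces.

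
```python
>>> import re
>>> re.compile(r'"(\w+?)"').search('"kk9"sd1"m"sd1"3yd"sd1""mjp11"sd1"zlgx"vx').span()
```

The match spans [0:5] → '"kk9"'.

(0, 5)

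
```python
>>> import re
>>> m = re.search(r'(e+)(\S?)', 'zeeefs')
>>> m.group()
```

'eeef'

The match spans [1:5] → 'eeef'.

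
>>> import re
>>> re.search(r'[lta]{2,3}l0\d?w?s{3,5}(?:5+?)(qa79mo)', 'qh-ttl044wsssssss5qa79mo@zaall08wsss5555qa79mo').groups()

The match spans [26:46] → 'aall08wsss5555qa79mo'.
Captured: group 1 = 'qa79mo'.

('qa79mo',)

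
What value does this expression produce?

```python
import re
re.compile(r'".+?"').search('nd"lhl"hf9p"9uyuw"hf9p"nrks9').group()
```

The match spans [2:7] → '"lhl"'.

'"lhl"'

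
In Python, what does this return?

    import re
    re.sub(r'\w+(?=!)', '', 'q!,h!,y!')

The `(?=…)`/`(?<=…)` assertion just peeks at neighbouring text; it doesn't advance the match position.
Matches: at [0:1] → 'q'; at [3:4] → 'h'; at [6:7] → 'y'.
Every occurrence is swapped for ''.

'!,!,!'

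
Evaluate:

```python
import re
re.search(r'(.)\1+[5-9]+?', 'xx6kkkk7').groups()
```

`\1` has to match the exact text group 1 already captured.
`search` walks the string left to right and returns the first match it finds.
The match spans [0:3] → 'xx6'.
Captured: group 1 = 'x'.

('x',)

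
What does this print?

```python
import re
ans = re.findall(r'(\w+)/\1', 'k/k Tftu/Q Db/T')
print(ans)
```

['k']

A backreference is literal: `\1` must see the identical characters the first group matched.
Scanning left to right: at [0:3] match 'k/k', group 1 = 'k'.
One capturing group, so `findall` returns just the captured substring from the one match — 1 in all.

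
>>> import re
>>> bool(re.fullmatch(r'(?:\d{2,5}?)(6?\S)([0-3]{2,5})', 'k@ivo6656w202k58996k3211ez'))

False

This matches 2 to 5 of a digit (lazy) (non-capturing group); then optionally the literal '6', then a non-whitespace character (captured); then 2 to 5 of a character in [0-3] (captured).
For `fullmatch`, every character of the input must be accounted for by the pattern.
Here there's no way to consume every character, so the call returns None, and `bool(None)` is False.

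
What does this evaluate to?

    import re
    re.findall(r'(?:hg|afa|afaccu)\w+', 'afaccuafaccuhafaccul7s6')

['afaccuafaccuhafaccul7s6']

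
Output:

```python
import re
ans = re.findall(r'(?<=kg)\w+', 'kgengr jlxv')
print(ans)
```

Lookahead/lookbehind check context without consuming it, so the matched span excludes the asserted characters.
Matches: at [2:6] → 'engr'.
Since nothing is captured, `findall` lists the 1 matched substring directly.

['engr']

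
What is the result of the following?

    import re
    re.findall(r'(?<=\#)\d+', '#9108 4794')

Lookahead/lookbehind check context without consuming it, so the matched span excludes the asserted characters.
Scanning left to right: at [1:5] → '9108'.
With no groups in the pattern, `findall` gives back each whole match — 1 here.

['9108']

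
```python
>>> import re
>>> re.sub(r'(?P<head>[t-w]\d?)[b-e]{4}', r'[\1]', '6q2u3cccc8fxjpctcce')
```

'6q2[u3]8fxjpctcce'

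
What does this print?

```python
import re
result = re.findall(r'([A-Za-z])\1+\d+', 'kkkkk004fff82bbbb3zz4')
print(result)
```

The backreference `\1` re-matches whatever the first group consumed, character for character.
Matches: at [0:8] match 'kkkkk004', group 1 = 'k'; at [8:13] match 'fff82', group 1 = 'f'; at [13:18] match 'bbbb3', group 1 = 'b'; at [18:21] match 'zz4', group 1 = 'z'.
Because there's exactly one group, `findall` drops the full match and keeps group 1 from each hit.

['k', 'f', 'b', 'z']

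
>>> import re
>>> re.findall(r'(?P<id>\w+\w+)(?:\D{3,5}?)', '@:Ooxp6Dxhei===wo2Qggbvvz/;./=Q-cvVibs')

The pattern matches one or more of a word character, then one or more of a word character (captured as 'id'); then 3 to 5 of a non-digit (lazy) (non-capturing group).
The `?` after the quantifier makes it lazy — it takes as little as possible before letting the rest of the pattern try.
Walking the string: at [2:15] match 'Ooxp6Dxhei===', group 1 = 'Ooxp6Dxhei'; at [15:28] match 'wo2Qggbvvz/;.', group 1 = 'wo2Qggbvvz'; at [32:38] match 'cvVibs', group 1 = 'cvV'.
`findall` collects group 1 from each match (3 total).

['Ooxp6Dxhei', 'wo2Qggbvvz', 'cvV']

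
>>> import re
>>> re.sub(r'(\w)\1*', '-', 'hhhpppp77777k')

'----'

A backreference is literal: `\1` must see the identical characters the first group matched.
`sub` substitutes '-' at each match site.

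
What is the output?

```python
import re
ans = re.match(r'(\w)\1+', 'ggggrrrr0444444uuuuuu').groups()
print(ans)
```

('g',)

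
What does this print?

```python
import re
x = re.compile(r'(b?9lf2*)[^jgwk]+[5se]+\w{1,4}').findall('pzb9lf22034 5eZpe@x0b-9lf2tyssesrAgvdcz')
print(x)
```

The pattern matches optionally a literal 'b', then the literal '9lf', then zero or more of a literal '2' (captured); then one or more of any character except [jgwk]; then one or more of one of [5se], then 1 to 4 of a word character.
Scanning left to right: at [2:36] match 'b9lf22034 5eZpe@x0b-9lf2tyssesrAgv', group 1 = 'b9lf22'.
One capturing group, so `findall` returns just the captured substring from the one match — 1 in all.

['b9lf22']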